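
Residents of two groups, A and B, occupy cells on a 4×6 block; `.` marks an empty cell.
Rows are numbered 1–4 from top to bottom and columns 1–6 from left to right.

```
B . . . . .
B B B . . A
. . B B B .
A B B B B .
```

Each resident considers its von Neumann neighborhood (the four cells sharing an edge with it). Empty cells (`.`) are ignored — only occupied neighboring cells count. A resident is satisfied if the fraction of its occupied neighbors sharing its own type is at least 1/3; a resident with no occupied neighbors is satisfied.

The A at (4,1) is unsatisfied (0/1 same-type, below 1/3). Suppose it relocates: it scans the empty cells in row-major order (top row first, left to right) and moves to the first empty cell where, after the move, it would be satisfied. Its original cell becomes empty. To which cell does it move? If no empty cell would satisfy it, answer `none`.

Vacating (4,1). Empty cells in order:
  (1,2): 0/2 same-type → still unsatisfied.
  (1,3): 0/1 same-type → still unsatisfied.
  (1,4): 0/0 same-type → satisfied — stop here.

(1,4)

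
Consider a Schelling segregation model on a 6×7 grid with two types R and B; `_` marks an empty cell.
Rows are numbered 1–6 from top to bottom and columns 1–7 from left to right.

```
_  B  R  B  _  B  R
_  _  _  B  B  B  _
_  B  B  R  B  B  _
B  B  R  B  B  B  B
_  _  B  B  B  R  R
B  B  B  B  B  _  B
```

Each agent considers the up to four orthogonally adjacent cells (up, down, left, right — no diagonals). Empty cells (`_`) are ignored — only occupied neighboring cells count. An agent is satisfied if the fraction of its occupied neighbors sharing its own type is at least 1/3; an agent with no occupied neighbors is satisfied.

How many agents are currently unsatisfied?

6

Row 1: (1,2)B 0/1 not · (1,3)R 0/2 not · (1,4)B 1/2 satisfied · (1,6)B 1/2 satisfied · (1,7)R 0/1 not
Row 2: (2,4)B 2/3 satisfied · (2,5)B 3/3 satisfied · (2,6)B 3/3 satisfied
Row 3: (3,2)B 2/2 satisfied · (3,3)B 1/3 satisfied · (3,4)R 0/4 not · (3,5)B 3/4 satisfied · (3,6)B 3/3 satisfied
Row 4: (4,1)B 1/1 satisfied · (4,2)B 2/3 satisfied · (4,3)R 0/4 not · (4,4)B 2/4 satisfied · (4,5)B 4/4 satisfied · (4,6)B 3/4 satisfied · (4,7)B 1/2 satisfied
Row 5: (5,3)B 2/3 satisfied · (5,4)B 4/4 satisfied · (5,5)B 3/4 satisfied · (5,6)R 1/3 satisfied · (5,7)R 1/3 satisfied
Row 6: (6,1)B 1/1 satisfied · (6,2)B 2/2 satisfied · (6,3)B 3/3 satisfied · (6,4)B 3/3 satisfied · (6,5)B 2/2 satisfied · (6,7)B 0/1 not
Unsatisfied: (1,2), (1,3), (1,7), (3,4), (4,3), (6,7) — 6 in total.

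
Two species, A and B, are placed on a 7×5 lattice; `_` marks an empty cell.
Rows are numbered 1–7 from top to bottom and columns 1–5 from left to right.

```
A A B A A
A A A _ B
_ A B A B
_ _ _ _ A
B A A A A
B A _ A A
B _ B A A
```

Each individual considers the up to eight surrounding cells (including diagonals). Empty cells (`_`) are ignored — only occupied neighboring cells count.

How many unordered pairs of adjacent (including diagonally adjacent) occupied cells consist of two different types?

21

Scan each occupied cell's neighbors to the right and below (and the two forward diagonals) so each pair is counted once.
From row 1: 6 unlike of 14 pairs (running 6/14).
From row 2: 3 unlike of 10 pairs (running 9/24).
From row 3: 4 unlike of 5 pairs (running 13/29).
From row 4: 0 unlike of 2 pairs (running 13/31).
From row 5: 3 unlike of 14 pairs (running 16/45).
From row 6: 4 unlike of 10 pairs (running 20/55).
From row 7: 1 unlike of 2 pairs (running 21/57).
Total adjacent occupied pairs: 57; unlike-type pairs: 21.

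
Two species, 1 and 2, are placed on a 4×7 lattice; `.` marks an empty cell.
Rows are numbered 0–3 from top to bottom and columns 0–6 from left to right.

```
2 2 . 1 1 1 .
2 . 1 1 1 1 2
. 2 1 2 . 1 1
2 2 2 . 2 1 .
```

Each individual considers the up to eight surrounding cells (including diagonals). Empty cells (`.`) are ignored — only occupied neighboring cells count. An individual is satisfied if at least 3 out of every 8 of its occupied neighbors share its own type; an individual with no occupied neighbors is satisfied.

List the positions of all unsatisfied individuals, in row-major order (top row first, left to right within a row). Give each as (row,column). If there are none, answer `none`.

(1,6), (2,2), (2,3), (3,4)

(0,0)2 2/2 ok
(0,1)2 2/3 ok
(0,3)1 4/4 ok
(0,4)1 5/5 ok
(0,5)1 3/4 ok
(1,0)2 3/3 ok
(1,2)1 3/6 ok
(1,3)1 5/6 ok
(1,4)1 6/7 ok
(1,5)1 5/6 ok
(1,6)2 0/4 unhappy
(2,1)2 4/6 ok
(2,2)1 2/6 unhappy
(2,3)2 2/6 unhappy
(2,5)1 4/6 ok
(2,6)1 3/4 ok
(3,0)2 2/2 ok
(3,1)2 3/4 ok
(3,2)2 3/4 ok
(3,4)2 1/3 unhappy
(3,5)1 2/3 ok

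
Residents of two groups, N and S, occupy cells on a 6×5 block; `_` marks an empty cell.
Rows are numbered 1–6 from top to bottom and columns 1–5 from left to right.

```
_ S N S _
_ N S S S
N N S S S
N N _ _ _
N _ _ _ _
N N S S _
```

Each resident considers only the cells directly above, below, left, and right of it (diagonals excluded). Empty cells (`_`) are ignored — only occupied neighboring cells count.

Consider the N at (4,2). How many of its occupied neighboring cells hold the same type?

2

Occupied neighbors of (4,2): (3,2)=N, (4,1)=N.
Same type (N): 2 of 2.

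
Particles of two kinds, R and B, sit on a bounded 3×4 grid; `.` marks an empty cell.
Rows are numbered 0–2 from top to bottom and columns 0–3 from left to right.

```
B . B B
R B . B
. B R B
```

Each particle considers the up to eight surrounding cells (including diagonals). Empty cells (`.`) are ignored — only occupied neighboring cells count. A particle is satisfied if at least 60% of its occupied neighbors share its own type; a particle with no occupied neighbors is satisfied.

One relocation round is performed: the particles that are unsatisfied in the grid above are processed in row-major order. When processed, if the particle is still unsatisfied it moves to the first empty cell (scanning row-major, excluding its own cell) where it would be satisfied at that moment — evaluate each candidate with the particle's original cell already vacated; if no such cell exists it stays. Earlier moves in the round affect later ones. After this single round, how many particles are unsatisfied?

Initially unsatisfied (in order): (0,0), (1,0), (2,1), (2,2), (2,3).
  (0,0) → (0,1).
  (1,0): no empty cell satisfies it; stays.
  (2,1) → (0,0).
  (2,2): no empty cell satisfies it; stays.
  (2,3) → (1,2).
Resulting grid:
B B B B
R B B B
. . R .
Unsatisfied now: (1,0), (2,2).

2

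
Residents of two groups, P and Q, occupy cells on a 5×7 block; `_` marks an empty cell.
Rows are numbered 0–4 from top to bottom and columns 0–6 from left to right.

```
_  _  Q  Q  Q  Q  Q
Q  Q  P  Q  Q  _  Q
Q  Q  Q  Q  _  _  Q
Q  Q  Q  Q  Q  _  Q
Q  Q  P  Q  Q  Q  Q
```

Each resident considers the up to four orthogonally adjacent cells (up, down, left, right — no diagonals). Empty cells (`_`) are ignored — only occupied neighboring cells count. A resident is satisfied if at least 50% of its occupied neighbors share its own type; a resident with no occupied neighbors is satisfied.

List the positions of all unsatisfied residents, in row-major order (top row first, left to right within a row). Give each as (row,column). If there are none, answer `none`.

(1,2), (4,2)

(0,2)Q 1/2 satisfied
(0,3)Q 3/3 satisfied
(0,4)Q 3/3 satisfied
(0,5)Q 2/2 satisfied
(0,6)Q 2/2 satisfied
(1,0)Q 2/2 satisfied
(1,1)Q 2/3 satisfied
(1,2)P 0/4 not
(1,3)Q 3/4 satisfied
(1,4)Q 2/2 satisfied
(1,6)Q 2/2 satisfied
(2,0)Q 3/3 satisfied
(2,1)Q 4/4 satisfied
(2,2)Q 3/4 satisfied
(2,3)Q 3/3 satisfied
(2,6)Q 2/2 satisfied
(3,0)Q 3/3 satisfied
(3,1)Q 4/4 satisfied
(3,2)Q 3/4 satisfied
(3,3)Q 4/4 satisfied
(3,4)Q 2/2 satisfied
(3,6)Q 2/2 satisfied
(4,0)Q 2/2 satisfied
(4,1)Q 2/3 satisfied
(4,2)P 0/3 not
(4,3)Q 2/3 satisfied
(4,4)Q 3/3 satisfied
(4,5)Q 2/2 satisfied
(4,6)Q 2/2 satisfied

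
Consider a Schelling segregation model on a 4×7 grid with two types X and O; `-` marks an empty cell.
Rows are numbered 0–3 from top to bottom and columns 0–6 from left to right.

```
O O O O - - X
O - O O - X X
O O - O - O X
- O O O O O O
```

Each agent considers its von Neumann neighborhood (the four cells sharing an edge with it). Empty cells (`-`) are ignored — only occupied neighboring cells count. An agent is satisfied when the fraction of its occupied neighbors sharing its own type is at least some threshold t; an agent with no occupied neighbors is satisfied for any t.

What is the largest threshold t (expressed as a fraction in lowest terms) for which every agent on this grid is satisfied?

(0,0)O 2/2
(0,1)O 2/2
(0,2)O 3/3
(0,3)O 2/2
(0,6)X 1/1
(1,0)O 2/2
(1,2)O 2/2
(1,3)O 3/3
(1,5)X 1/2
(1,6)X 3/3
(2,0)O 2/2
(2,1)O 2/2
(2,3)O 2/2
(2,5)O 1/3
(2,6)X 1/3
(3,1)O 2/2
(3,2)O 2/2
(3,3)O 3/3
(3,4)O 2/2
(3,5)O 3/3
(3,6)O 1/2
The smallest same-type fraction is 1/3 at (2,5), which reduces to 1/3. Any threshold above that leaves this agent unsatisfied.

1/3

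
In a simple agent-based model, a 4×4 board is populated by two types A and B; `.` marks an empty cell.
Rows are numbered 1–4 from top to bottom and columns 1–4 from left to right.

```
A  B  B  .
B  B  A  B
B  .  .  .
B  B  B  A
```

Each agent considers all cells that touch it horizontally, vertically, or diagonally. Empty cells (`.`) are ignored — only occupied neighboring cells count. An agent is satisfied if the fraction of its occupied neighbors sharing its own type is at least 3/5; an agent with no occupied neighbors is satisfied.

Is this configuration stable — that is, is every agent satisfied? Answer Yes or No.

Row 1: (1,1)A 0/3 ✗ · (1,2)B 3/5 ✓ · (1,3)B 3/4 ✓
Row 2: (2,1)B 3/4 ✓ · (2,2)B 4/6 ✓ · (2,3)A 0/4 ✗ · (2,4)B 1/2 ✗
Row 3: (3,1)B 4/4 ✓
Row 4: (4,1)B 2/2 ✓ · (4,2)B 3/3 ✓ · (4,3)B 1/2 ✗ · (4,4)A 0/1 ✗
For instance (1,1) has only 0/3 same-type neighbors, below 3/5.

No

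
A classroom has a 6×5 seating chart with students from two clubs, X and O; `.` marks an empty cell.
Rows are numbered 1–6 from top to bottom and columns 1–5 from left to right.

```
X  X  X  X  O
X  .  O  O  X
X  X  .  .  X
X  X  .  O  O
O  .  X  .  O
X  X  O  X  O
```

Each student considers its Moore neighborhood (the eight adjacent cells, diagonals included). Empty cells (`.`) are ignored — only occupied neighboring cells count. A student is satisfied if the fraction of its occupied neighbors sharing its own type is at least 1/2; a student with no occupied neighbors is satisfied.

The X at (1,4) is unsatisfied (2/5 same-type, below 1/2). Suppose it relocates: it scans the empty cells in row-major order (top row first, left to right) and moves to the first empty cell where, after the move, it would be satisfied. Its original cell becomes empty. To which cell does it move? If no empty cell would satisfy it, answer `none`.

Vacating (1,4). Empty cells in order:
  (2,2): 6/7 same-type → satisfied — stop here.

(2,2)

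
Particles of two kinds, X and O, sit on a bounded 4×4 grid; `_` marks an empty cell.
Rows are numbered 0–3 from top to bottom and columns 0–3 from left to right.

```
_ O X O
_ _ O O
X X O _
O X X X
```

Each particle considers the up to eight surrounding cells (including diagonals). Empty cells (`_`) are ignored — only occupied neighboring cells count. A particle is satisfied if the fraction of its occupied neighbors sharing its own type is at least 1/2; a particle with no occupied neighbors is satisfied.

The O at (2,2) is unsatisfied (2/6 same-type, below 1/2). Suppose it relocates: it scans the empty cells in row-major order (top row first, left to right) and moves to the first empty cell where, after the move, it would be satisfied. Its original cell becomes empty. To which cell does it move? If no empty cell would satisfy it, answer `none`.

Vacating (2,2). Empty cells in order:
  (0,0): 1/1 same-type → satisfied — stop here.

(0,0)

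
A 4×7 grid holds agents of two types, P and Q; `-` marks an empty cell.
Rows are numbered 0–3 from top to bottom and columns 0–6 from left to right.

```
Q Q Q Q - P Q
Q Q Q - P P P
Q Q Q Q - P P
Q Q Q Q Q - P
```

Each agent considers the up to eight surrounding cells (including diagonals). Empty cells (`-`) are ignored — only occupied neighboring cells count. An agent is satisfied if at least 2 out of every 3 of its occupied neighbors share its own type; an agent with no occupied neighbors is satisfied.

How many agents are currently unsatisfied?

Row 0: (0,0)Q 3/3 satisfied · (0,1)Q 5/5 satisfied · (0,2)Q 4/4 satisfied · (0,3)Q 2/3 satisfied · (0,5)P 3/4 satisfied · (0,6)Q 0/3 not
Row 1: (1,0)Q 5/5 satisfied · (1,1)Q 8/8 satisfied · (1,2)Q 7/7 satisfied · (1,4)P 3/5 not · (1,5)P 5/6 satisfied · (1,6)P 4/5 satisfied
Row 2: (2,0)Q 5/5 satisfied · (2,1)Q 8/8 satisfied · (2,2)Q 7/7 satisfied · (2,3)Q 5/6 satisfied · (2,5)P 5/6 satisfied · (2,6)P 4/4 satisfied
Row 3: (3,0)Q 3/3 satisfied · (3,1)Q 5/5 satisfied · (3,2)Q 5/5 satisfied · (3,3)Q 4/4 satisfied · (3,4)Q 2/3 satisfied · (3,6)P 2/2 satisfied
Unsatisfied: (0,6), (1,4) — 2 in total.

2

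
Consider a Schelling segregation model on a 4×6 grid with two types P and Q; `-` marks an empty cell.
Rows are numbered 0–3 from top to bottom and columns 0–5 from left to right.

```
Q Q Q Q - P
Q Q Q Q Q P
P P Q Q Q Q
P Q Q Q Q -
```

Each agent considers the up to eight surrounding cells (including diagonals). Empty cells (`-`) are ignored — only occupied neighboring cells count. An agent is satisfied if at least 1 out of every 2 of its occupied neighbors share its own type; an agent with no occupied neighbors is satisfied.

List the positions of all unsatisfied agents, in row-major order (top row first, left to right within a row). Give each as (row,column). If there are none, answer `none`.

(1,5), (2,0), (2,1), (3,1)

Row 0: (0,0)Q 3/3 satisfied · (0,1)Q 5/5 satisfied · (0,2)Q 5/5 satisfied · (0,3)Q 4/4 satisfied · (0,5)P 1/2 satisfied
Row 1: (1,0)Q 3/5 satisfied · (1,1)Q 6/8 satisfied · (1,2)Q 7/8 satisfied · (1,3)Q 7/7 satisfied · (1,4)Q 5/7 satisfied · (1,5)P 1/4 not
Row 2: (2,0)P 2/5 not · (2,1)P 2/8 not · (2,2)Q 7/8 satisfied · (2,3)Q 8/8 satisfied · (2,4)Q 6/7 satisfied · (2,5)Q 3/4 satisfied
Row 3: (3,0)P 2/3 satisfied · (3,1)Q 2/5 not · (3,2)Q 4/5 satisfied · (3,3)Q 5/5 satisfied · (3,4)Q 4/4 satisfied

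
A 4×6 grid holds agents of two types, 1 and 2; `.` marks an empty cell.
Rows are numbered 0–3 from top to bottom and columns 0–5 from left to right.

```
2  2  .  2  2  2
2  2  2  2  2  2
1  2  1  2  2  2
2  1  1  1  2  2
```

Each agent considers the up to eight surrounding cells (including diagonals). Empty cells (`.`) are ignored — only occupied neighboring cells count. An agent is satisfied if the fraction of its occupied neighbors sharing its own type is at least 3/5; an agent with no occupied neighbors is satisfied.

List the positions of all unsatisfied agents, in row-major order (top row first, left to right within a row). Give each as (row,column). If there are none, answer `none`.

Row 0: (0,0)2 3/3 satisfied · (0,1)2 4/4 satisfied · (0,3)2 4/4 satisfied · (0,4)2 5/5 satisfied · (0,5)2 3/3 satisfied
Row 1: (1,0)2 4/5 satisfied · (1,1)2 5/7 satisfied · (1,2)2 6/7 satisfied · (1,3)2 6/7 satisfied · (1,4)2 8/8 satisfied · (1,5)2 5/5 satisfied
Row 2: (2,0)1 1/5 not · (2,1)2 4/8 not · (2,2)1 3/8 not · (2,3)2 5/8 satisfied · (2,4)2 7/8 satisfied · (2,5)2 5/5 satisfied
Row 3: (3,0)2 1/3 not · (3,1)1 3/5 satisfied · (3,2)1 3/5 satisfied · (3,3)1 2/5 not · (3,4)2 4/5 satisfied · (3,5)2 3/3 satisfied

(2,0), (2,1), (2,2), (3,0), (3,3)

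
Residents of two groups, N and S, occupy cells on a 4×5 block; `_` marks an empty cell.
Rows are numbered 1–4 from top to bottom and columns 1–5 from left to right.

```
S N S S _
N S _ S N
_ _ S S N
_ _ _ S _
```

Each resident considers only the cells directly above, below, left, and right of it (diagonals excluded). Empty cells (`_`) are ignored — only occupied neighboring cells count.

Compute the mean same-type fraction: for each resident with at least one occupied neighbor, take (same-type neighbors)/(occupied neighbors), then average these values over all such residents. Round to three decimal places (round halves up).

Row 1: (1,1)S 0/2 · (1,2)N 0/3 · (1,3)S 1/2 · (1,4)S 2/2
Row 2: (2,1)N 0/2 · (2,2)S 0/2 · (2,4)S 2/3 · (2,5)N 1/2
Row 3: (3,3)S 1/1 · (3,4)S 3/4 · (3,5)N 1/2
Row 4: (4,4)S 1/1
Sum over 12 residents: 0/2 + 0/3 + 1/2 + 2/2 + 0/2 + 0/2 + 2/3 + 1/2 + 1/1 + 3/4 + 1/2 + 1/1 = 71/12; mean = 71/12 ÷ 12 = 71/144 = 0.493055… → 0.493.

0.493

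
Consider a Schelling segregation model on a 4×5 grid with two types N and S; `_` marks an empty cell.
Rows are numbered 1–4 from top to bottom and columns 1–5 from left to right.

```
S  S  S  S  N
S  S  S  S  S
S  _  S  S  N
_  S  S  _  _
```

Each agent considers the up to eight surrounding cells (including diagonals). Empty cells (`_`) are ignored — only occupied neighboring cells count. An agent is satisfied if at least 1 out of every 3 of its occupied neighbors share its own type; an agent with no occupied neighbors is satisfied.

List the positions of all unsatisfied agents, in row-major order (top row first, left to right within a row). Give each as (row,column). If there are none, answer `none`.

(1,1)S 3/3 satisfied
(1,2)S 5/5 satisfied
(1,3)S 5/5 satisfied
(1,4)S 4/5 satisfied
(1,5)N 0/3 not
(2,1)S 4/4 satisfied
(2,2)S 7/7 satisfied
(2,3)S 7/7 satisfied
(2,4)S 6/8 satisfied
(2,5)S 3/5 satisfied
(3,1)S 3/3 satisfied
(3,3)S 6/6 satisfied
(3,4)S 5/6 satisfied
(3,5)N 0/3 not
(4,2)S 3/3 satisfied
(4,3)S 3/3 satisfied

(1,5), (3,5)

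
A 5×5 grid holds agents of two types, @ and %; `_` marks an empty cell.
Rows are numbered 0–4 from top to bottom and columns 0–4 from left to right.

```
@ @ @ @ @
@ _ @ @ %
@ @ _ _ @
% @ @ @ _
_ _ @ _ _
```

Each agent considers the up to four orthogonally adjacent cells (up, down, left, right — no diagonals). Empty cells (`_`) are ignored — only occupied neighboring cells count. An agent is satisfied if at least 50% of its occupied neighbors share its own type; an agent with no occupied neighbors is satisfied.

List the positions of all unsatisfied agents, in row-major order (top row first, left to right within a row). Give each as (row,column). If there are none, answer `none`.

Row 0: (0,0)@ 2/2 ok · (0,1)@ 2/2 ok · (0,2)@ 3/3 ok · (0,3)@ 3/3 ok · (0,4)@ 1/2 ok
Row 1: (1,0)@ 2/2 ok · (1,2)@ 2/2 ok · (1,3)@ 2/3 ok · (1,4)% 0/3 unhappy
Row 2: (2,0)@ 2/3 ok · (2,1)@ 2/2 ok · (2,4)@ 0/1 unhappy
Row 3: (3,0)% 0/2 unhappy · (3,1)@ 2/3 ok · (3,2)@ 3/3 ok · (3,3)@ 1/1 ok
Row 4: (4,2)@ 1/1 ok

(1,4), (2,4), (3,0)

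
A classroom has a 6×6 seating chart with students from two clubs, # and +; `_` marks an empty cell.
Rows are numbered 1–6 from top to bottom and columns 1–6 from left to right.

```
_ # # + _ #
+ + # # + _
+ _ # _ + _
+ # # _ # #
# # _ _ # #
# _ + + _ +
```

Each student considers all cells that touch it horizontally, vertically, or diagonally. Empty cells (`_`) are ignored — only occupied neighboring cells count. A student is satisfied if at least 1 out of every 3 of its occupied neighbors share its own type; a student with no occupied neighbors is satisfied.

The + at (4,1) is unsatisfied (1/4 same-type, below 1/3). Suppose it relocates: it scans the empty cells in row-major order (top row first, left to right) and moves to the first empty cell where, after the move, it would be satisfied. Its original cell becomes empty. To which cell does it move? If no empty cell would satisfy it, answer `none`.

(1,1)

Vacating (4,1). Empty cells in order:
  (1,1): 2/3 same-type → satisfied — stop here.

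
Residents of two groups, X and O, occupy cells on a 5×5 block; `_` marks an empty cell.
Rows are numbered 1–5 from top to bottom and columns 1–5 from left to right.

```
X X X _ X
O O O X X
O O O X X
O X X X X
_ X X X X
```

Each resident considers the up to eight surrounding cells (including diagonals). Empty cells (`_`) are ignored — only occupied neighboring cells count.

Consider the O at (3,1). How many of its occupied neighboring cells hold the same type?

Occupied neighbors of (3,1): (2,1)=O, (2,2)=O, (3,2)=O, (4,1)=O, (4,2)=X.
Same type (O): 4 of 5.

4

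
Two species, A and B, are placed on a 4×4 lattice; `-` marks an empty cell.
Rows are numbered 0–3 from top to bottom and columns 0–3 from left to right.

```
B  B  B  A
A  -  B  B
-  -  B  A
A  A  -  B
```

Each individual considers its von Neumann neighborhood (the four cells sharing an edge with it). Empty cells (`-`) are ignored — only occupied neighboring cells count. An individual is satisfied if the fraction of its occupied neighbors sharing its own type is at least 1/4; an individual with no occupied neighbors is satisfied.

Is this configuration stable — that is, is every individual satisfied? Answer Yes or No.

No

(0,0)B 1/2 ✓
(0,1)B 2/2 ✓
(0,2)B 2/3 ✓
(0,3)A 0/2 ✗
(1,0)A 0/1 ✗
(1,2)B 3/3 ✓
(1,3)B 1/3 ✓
(2,2)B 1/2 ✓
(2,3)A 0/3 ✗
(3,0)A 1/1 ✓
(3,1)A 1/1 ✓
(3,3)B 0/1 ✗
For instance (0,3) has only 0/2 same-type neighbors, below 1/4.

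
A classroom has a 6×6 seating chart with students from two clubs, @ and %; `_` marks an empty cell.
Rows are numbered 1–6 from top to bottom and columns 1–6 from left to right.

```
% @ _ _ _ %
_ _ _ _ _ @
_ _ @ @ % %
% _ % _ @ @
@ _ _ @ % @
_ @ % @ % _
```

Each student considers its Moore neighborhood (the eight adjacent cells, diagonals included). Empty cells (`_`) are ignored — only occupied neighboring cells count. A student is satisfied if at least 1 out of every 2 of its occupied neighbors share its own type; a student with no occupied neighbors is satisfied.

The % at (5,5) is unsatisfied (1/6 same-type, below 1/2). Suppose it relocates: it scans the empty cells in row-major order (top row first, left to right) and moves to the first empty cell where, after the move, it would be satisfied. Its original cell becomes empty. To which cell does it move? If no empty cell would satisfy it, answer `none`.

(1,4)

Vacating (5,5). Empty cells in order:
  (1,3): 0/1 same-type → still unsatisfied.
  (1,4): 0/0 same-type → satisfied — stop here.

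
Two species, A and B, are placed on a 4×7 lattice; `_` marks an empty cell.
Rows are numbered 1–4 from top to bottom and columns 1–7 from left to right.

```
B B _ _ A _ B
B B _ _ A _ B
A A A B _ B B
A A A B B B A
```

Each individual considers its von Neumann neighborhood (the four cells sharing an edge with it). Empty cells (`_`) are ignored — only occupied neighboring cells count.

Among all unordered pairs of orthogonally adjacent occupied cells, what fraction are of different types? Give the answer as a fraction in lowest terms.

Scan each occupied cell's neighbors to the right and below so each pair is counted once.
From row 1: 0 unlike of 5 pairs (running 0/5).
From row 2: 2 unlike of 4 pairs (running 2/9).
From row 3: 2 unlike of 10 pairs (running 4/19).
From row 4: 2 unlike of 6 pairs (running 6/25).
Total adjacent occupied pairs: 25; unlike-type pairs: 6.
6/25 is already in lowest terms.

6/25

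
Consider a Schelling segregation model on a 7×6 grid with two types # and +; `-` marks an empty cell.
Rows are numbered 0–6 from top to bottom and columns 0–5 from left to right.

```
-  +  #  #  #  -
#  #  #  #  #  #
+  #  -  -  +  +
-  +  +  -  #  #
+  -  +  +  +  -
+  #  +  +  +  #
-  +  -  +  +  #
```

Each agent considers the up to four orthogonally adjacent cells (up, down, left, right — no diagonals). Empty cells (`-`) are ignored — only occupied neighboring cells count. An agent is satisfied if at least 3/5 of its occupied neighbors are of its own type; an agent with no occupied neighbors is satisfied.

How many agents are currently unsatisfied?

15

Row 0: (0,1)+ 0/2 not · (0,2)# 2/3 satisfied · (0,3)# 3/3 satisfied · (0,4)# 2/2 satisfied
Row 1: (1,0)# 1/2 not · (1,1)# 3/4 satisfied · (1,2)# 3/3 satisfied · (1,3)# 3/3 satisfied · (1,4)# 3/4 satisfied · (1,5)# 1/2 not
Row 2: (2,0)+ 0/2 not · (2,1)# 1/3 not · (2,4)+ 1/3 not · (2,5)+ 1/3 not
Row 3: (3,1)+ 1/2 not · (3,2)+ 2/2 satisfied · (3,4)# 1/3 not · (3,5)# 1/2 not
Row 4: (4,0)+ 1/1 satisfied · (4,2)+ 3/3 satisfied · (4,3)+ 3/3 satisfied · (4,4)+ 2/3 satisfied
Row 5: (5,0)+ 1/2 not · (5,1)# 0/3 not · (5,2)+ 2/3 satisfied · (5,3)+ 4/4 satisfied · (5,4)+ 3/4 satisfied · (5,5)# 1/2 not
Row 6: (6,1)+ 0/1 not · (6,3)+ 2/2 satisfied · (6,4)+ 2/3 satisfied · (6,5)# 1/2 not
Unsatisfied: (0,1), (1,0), (1,5), (2,0), (2,1), (2,4), (2,5), (3,1), (3,4), (3,5), (5,0), (5,1), (5,5), (6,1), (6,5) — 15 in total.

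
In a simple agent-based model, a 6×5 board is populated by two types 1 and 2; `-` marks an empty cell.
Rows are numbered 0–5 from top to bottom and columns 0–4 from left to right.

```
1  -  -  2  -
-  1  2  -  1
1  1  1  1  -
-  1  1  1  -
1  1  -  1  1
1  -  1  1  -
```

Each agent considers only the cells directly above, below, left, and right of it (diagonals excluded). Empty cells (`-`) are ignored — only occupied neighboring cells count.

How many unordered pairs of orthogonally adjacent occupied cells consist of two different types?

2

Scan each occupied cell's neighbors to the right and below so each pair is counted once.
From row 1: 2 unlike of 3 pairs (running 2/3).
From row 2: 0 unlike of 6 pairs (running 2/9).
From row 3: 0 unlike of 4 pairs (running 2/13).
From row 4: 0 unlike of 4 pairs (running 2/17).
From row 5: 0 unlike of 1 pairs (running 2/18).
Total adjacent occupied pairs: 18; unlike-type pairs: 2.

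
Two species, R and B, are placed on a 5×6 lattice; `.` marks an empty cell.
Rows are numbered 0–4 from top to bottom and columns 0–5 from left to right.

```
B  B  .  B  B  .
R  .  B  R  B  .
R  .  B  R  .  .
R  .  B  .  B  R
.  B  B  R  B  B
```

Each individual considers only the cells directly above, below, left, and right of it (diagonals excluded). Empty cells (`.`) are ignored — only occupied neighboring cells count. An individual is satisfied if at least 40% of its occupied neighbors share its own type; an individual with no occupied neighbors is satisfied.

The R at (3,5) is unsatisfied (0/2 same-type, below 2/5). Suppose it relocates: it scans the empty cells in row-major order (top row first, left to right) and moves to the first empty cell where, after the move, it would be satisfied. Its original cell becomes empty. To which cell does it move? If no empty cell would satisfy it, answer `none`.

(2,1)

Vacating (3,5). Empty cells in order:
  (0,2): 0/3 same-type → still unsatisfied.
  (0,5): 0/1 same-type → still unsatisfied.
  (1,1): 1/3 same-type → still unsatisfied.
  (1,5): 0/1 same-type → still unsatisfied.
  (2,1): 1/2 same-type → satisfied — stop here.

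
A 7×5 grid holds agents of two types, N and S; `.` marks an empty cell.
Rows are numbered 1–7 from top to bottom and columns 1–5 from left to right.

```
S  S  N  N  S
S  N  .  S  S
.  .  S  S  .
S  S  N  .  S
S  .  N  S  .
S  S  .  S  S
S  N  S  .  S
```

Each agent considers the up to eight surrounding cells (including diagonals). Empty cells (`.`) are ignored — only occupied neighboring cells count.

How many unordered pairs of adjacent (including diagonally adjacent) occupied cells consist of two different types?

Scan each occupied cell's neighbors to the right and below (and the two forward diagonals) so each pair is counted once.
Row 1: S(1,1)–S(1,2)= S(1,1)–S(2,1)= S(1,1)–N(2,2)≠ S(1,2)–N(1,3)≠ S(1,2)–N(2,2)≠ S(1,2)–S(2,1)= N(1,3)–N(1,4)= N(1,3)–S(2,4)≠ N(1,3)–N(2,2)= N(1,4)–S(1,5)≠ N(1,4)–S(2,4)≠ N(1,4)–S(2,5)≠ S(1,5)–S(2,5)= S(1,5)–S(2,4)=  → 7/14 unlike.
Row 2: S(2,1)–N(2,2)≠ N(2,2)–S(3,3)≠ S(2,4)–S(2,5)= S(2,4)–S(3,4)= S(2,4)–S(3,3)= S(2,5)–S(3,4)=  → 2/6 unlike.
Row 3: S(3,3)–S(3,4)= S(3,3)–N(4,3)≠ S(3,3)–S(4,2)= S(3,4)–S(4,5)= S(3,4)–N(4,3)≠  → 2/5 unlike.
Row 4: S(4,1)–S(4,2)= S(4,1)–S(5,1)= S(4,2)–N(4,3)≠ S(4,2)–N(5,3)≠ S(4,2)–S(5,1)= N(4,3)–N(5,3)= N(4,3)–S(5,4)≠ S(4,5)–S(5,4)=  → 3/8 unlike.
Row 5: S(5,1)–S(6,1)= S(5,1)–S(6,2)= N(5,3)–S(5,4)≠ N(5,3)–S(6,4)≠ N(5,3)–S(6,2)≠ S(5,4)–S(6,4)= S(5,4)–S(6,5)=  → 3/7 unlike.
Row 6: S(6,1)–S(6,2)= S(6,1)–S(7,1)= S(6,1)–N(7,2)≠ S(6,2)–N(7,2)≠ S(6,2)–S(7,3)= S(6,2)–S(7,1)= S(6,4)–S(6,5)= S(6,4)–S(7,5)= S(6,4)–S(7,3)= S(6,5)–S(7,5)=  → 2/10 unlike.
Row 7: S(7,1)–N(7,2)≠ N(7,2)–S(7,3)≠  → 2/2 unlike.
Total adjacent occupied pairs: 52; unlike-type pairs: 21.

21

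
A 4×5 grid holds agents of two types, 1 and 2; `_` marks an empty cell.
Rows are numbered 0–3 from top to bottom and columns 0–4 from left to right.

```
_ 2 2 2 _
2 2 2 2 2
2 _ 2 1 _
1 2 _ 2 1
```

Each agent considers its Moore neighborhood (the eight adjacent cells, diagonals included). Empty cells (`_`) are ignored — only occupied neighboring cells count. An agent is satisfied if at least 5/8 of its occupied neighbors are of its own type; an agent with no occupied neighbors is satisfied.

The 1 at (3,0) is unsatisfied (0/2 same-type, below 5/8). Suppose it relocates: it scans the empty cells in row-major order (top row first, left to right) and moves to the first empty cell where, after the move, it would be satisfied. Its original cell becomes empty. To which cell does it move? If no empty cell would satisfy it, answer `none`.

none

Vacating (3,0). Empty cells in order:
  (0,0): 0/3 same-type → still unsatisfied.
  (0,4): 0/3 same-type → still unsatisfied.
  (2,1): 0/6 same-type → still unsatisfied.
  (2,4): 2/5 same-type → still unsatisfied.
  (3,2): 1/4 same-type → still unsatisfied.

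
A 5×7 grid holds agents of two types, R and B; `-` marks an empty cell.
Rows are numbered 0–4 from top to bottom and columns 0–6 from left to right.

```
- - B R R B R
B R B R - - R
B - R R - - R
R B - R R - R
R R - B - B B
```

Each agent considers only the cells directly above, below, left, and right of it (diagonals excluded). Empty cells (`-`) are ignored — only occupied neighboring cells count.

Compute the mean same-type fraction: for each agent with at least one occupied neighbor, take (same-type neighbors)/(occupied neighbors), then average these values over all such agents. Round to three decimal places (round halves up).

Row 0: (0,2)B 1/2 · (0,3)R 2/3 · (0,4)R 1/2 · (0,5)B 0/2 · (0,6)R 1/2
Row 1: (1,0)B 1/2 · (1,1)R 0/2 · (1,2)B 1/4 · (1,3)R 2/3 · (1,6)R 2/2
Row 2: (2,0)B 1/2 · (2,2)R 1/2 · (2,3)R 3/3 · (2,6)R 2/2
Row 3: (3,0)R 1/3 · (3,1)B 0/2 · (3,3)R 2/3 · (3,4)R 1/1 · (3,6)R 1/2
Row 4: (4,0)R 2/2 · (4,1)R 1/2 · (4,3)B 0/1 · (4,5)B 1/1 · (4,6)B 1/2
Sum over 24 agents: 1/2 + 2/3 + 1/2 + 0/2 + 1/2 + 1/2 + 0/2 + 1/4 + 2/3 + 2/2 + 1/2 + 1/2 + 3/3 + 2/2 + 1/3 + 0/2 + 2/3 + 1/1 + 1/2 + 2/2 + 1/2 + 0/1 + 1/1 + 1/2 = 157/12; mean = 157/12 ÷ 24 = 157/288 = 0.545138… → 0.545.

0.545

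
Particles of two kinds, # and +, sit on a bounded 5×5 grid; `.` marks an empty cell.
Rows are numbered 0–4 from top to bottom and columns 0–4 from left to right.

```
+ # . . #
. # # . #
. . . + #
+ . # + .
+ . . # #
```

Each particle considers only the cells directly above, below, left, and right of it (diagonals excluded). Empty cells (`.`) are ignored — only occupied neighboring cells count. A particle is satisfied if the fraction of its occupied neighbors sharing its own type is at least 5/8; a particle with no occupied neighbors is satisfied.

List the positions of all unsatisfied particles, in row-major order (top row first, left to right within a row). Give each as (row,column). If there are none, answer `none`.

(0,0), (0,1), (2,3), (2,4), (3,2), (3,3), (4,3)

(0,0)+ 0/1 not
(0,1)# 1/2 not
(0,4)# 1/1 satisfied
(1,1)# 2/2 satisfied
(1,2)# 1/1 satisfied
(1,4)# 2/2 satisfied
(2,3)+ 1/2 not
(2,4)# 1/2 not
(3,0)+ 1/1 satisfied
(3,2)# 0/1 not
(3,3)+ 1/3 not
(4,0)+ 1/1 satisfied
(4,3)# 1/2 not
(4,4)# 1/1 satisfied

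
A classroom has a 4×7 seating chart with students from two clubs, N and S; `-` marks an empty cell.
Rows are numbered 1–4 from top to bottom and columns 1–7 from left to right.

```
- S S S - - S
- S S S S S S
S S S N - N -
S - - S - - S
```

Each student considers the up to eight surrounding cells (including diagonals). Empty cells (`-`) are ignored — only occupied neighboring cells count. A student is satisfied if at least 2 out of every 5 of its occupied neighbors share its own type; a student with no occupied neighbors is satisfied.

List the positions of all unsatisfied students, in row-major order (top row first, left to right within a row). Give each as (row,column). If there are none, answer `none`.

(3,4), (3,6), (4,7)

(1,2)S 3/3 ok
(1,3)S 5/5 ok
(1,4)S 4/4 ok
(1,7)S 2/2 ok
(2,2)S 6/6 ok
(2,3)S 7/8 ok
(2,4)S 5/6 ok
(2,5)S 3/5 ok
(2,6)S 3/4 ok
(2,7)S 2/3 ok
(3,1)S 3/3 ok
(3,2)S 5/5 ok
(3,3)S 5/6 ok
(3,4)N 0/5 unhappy
(3,6)N 0/4 unhappy
(4,1)S 2/2 ok
(4,4)S 1/2 ok
(4,7)S 0/1 unhappy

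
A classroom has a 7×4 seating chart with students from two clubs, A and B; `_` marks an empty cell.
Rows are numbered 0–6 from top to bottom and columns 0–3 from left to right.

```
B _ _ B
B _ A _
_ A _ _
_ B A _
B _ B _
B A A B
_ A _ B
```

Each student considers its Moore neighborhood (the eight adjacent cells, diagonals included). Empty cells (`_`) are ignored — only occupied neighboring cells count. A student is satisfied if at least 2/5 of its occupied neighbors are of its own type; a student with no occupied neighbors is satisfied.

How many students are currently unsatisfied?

(0,0)B 1/1 ✓
(0,3)B 0/1 ✗
(1,0)B 1/2 ✓
(1,2)A 1/2 ✓
(2,1)A 2/4 ✓
(3,1)B 2/4 ✓
(3,2)A 1/3 ✗
(4,0)B 2/3 ✓
(4,2)B 2/5 ✓
(5,0)B 1/3 ✗
(5,1)A 2/5 ✓
(5,2)A 2/5 ✓
(5,3)B 2/3 ✓
(6,1)A 2/3 ✓
(6,3)B 1/2 ✓
Unsatisfied: (0,3), (3,2), (5,0) — 3 in total.

3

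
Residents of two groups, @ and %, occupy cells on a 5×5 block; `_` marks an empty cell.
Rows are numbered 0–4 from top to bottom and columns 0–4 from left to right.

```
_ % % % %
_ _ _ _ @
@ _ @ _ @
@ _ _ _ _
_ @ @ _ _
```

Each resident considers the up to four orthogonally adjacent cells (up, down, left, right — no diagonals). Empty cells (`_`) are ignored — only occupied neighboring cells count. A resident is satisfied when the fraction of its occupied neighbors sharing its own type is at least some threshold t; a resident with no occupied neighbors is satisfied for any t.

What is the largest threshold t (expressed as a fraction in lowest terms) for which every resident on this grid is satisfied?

(0,1)% 1/1
(0,2)% 2/2
(0,3)% 2/2
(0,4)% 1/2
(1,4)@ 1/2
(2,0)@ 1/1
(2,2)@ — no occupied neighbors
(2,4)@ 1/1
(3,0)@ 1/1
(4,1)@ 1/1
(4,2)@ 1/1
The smallest same-type fraction is 1/2 at (0,4), which reduces to 1/2. Any threshold above that leaves this resident unsatisfied.

1/2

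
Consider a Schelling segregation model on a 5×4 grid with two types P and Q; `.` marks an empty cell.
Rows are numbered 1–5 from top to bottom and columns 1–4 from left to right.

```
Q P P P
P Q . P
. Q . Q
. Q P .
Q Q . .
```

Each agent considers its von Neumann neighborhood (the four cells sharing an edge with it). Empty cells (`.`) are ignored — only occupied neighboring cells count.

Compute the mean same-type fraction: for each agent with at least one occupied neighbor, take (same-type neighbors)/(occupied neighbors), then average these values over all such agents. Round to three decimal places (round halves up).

0.526

(1,1)Q 0/2
(1,2)P 1/3
(1,3)P 2/2
(1,4)P 2/2
(2,1)P 0/2
(2,2)Q 1/3
(2,4)P 1/2
(3,2)Q 2/2
(3,4)Q 0/1
(4,2)Q 2/3
(4,3)P 0/1
(5,1)Q 1/1
(5,2)Q 2/2
Sum over 13 agents: 0/2 + 1/3 + 2/2 + 2/2 + 0/2 + 1/3 + 1/2 + 2/2 + 0/1 + 2/3 + 0/1 + 1/1 + 2/2 = 41/6; mean = 41/6 ÷ 13 = 41/78 = 0.525641… → 0.526.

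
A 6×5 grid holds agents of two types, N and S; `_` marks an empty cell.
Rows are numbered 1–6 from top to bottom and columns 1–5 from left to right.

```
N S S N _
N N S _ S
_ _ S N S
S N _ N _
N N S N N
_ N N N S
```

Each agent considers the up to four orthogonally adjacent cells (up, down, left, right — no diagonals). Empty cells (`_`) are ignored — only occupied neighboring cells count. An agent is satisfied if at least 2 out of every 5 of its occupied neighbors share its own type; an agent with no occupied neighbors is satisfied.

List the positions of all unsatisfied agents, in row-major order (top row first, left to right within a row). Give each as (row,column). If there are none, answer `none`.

(1,2), (1,4), (2,2), (3,4), (4,1), (5,3), (6,5)

(1,1)N 1/2 ok
(1,2)S 1/3 unhappy
(1,3)S 2/3 ok
(1,4)N 0/1 unhappy
(2,1)N 2/2 ok
(2,2)N 1/3 unhappy
(2,3)S 2/3 ok
(2,5)S 1/1 ok
(3,3)S 1/2 ok
(3,4)N 1/3 unhappy
(3,5)S 1/2 ok
(4,1)S 0/2 unhappy
(4,2)N 1/2 ok
(4,4)N 2/2 ok
(5,1)N 1/2 ok
(5,2)N 3/4 ok
(5,3)S 0/3 unhappy
(5,4)N 3/4 ok
(5,5)N 1/2 ok
(6,2)N 2/2 ok
(6,3)N 2/3 ok
(6,4)N 2/3 ok
(6,5)S 0/2 unhappy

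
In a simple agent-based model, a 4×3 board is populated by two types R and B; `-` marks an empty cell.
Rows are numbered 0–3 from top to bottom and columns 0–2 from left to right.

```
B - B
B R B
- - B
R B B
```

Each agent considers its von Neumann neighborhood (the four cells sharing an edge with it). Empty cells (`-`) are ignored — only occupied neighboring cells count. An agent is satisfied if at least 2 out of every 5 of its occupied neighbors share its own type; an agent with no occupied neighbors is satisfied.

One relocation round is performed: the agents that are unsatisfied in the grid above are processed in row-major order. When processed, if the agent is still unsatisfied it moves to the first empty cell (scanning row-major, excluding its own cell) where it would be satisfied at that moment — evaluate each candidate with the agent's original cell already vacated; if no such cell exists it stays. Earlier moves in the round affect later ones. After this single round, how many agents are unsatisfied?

0

Initially unsatisfied (in order): (1,1), (3,0).
  (1,1) → (2,0).
  (3,0): now satisfied by earlier moves; stays.
Resulting grid:
B - B
B - B
R - B
R B B
All satisfied now.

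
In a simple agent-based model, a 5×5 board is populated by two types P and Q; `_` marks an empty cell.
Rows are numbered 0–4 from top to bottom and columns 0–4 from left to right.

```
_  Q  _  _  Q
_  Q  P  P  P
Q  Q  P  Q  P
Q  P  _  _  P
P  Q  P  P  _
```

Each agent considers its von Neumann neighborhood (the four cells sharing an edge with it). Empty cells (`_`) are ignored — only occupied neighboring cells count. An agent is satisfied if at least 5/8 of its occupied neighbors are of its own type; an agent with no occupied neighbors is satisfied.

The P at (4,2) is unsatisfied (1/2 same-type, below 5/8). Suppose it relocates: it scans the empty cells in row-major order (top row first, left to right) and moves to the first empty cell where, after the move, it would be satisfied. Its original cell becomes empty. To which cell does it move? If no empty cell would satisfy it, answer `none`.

(3,2)

Vacating (4,2). Empty cells in order:
  (0,0): 0/1 same-type → still unsatisfied.
  (0,2): 1/2 same-type → still unsatisfied.
  (0,3): 1/2 same-type → still unsatisfied.
  (1,0): 0/2 same-type → still unsatisfied.
  (3,2): 2/2 same-type → satisfied — stop here.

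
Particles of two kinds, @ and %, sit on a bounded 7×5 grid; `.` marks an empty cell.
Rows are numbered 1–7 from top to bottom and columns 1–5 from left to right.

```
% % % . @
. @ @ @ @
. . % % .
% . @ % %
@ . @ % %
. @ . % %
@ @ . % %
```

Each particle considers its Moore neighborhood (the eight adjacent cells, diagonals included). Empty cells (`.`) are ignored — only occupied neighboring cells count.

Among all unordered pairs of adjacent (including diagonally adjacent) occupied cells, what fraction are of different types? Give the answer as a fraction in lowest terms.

20/53

Scan each occupied cell's neighbors to the right and below (and the two forward diagonals) so each pair is counted once.
From row 1: 6 unlike of 10 pairs (running 6/10).
From row 2: 6 unlike of 9 pairs (running 12/19).
From row 3: 2 unlike of 6 pairs (running 14/25).
From row 4: 4 unlike of 10 pairs (running 18/35).
From row 5: 2 unlike of 9 pairs (running 20/44).
From row 6: 0 unlike of 7 pairs (running 20/51).
From row 7: 0 unlike of 2 pairs (running 20/53).
Total adjacent occupied pairs: 53; unlike-type pairs: 20.
20/53 is already in lowest terms.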